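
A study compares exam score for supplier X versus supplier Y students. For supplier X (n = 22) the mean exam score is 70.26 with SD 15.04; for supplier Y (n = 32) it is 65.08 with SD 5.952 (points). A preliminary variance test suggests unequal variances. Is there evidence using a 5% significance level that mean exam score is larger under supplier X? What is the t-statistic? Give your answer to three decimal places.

Let group 1 = supplier X, group 2 = supplier Y. H0: μ_1 = μ_2; H1: μ_1 > μ_2 (Welch's two-sample t-test, right-tailed).
t = (x̄_1 − x̄_2)/√(s_1²/n_1 + s_2²/n_2) = (70.26 − 65.08)/√(15.04²/22 + 5.952²/32) = 1.535
Welch–Satterthwaite df ≈ 25.56
p-value = P(T ≥ 1.535) ≈ 0.069
Since p ≈ 0.069 > α = 0.05, fail to reject H0; the evidence is not statistically significant.

1.535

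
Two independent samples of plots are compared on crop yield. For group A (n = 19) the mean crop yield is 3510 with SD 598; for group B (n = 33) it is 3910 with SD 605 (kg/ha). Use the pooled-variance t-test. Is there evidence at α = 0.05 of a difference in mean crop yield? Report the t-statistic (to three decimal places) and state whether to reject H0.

t = -2.305; reject H0

Let group 1 = group A, group 2 = group B. H0: μ_1 = μ_2; H1: μ_1 ≠ μ_2 (two-sample pooled-variance t-test, two-sided).
s_p² = [(19−1)·598² + (33−1)·605²]/(19+33−2) = 362993
t = (3510 − 3910)/√[362993·(1/19 + 1/33)] = -2.305
df = n₁ + n₂ − 2 = 50
Two-sided p-value ≈ 0.025
Since p ≈ 0.025 < α = 0.05, reject H0; the data support H1.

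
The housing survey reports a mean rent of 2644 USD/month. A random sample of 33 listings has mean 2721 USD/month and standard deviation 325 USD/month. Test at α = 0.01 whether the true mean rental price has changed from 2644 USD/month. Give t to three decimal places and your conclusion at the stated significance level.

H0: μ = 2644; H1: μ ≠ 2644 (one-sample t-test, two-sided).
t = (x̄ − μ₀)/(s/√n) = (2721 − 2644)/(325/√33) = 1.361
df = n − 1 = 32
Two-sided p-value ≈ 0.183
Since p ≈ 0.183 > α = 0.01, fail to reject H0; the data do not provide sufficient evidence against H0.

t = 1.361; fail to reject H0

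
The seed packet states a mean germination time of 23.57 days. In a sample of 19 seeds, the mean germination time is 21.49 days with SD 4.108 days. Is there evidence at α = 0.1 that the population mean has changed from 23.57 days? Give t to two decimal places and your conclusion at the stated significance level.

t = -2.21; reject H0

H0: μ = 23.57; H1: μ ≠ 23.57 (one-sample t-test, two-sided).
t = (x̄ − μ₀)/(s/√n) = (21.49 − 23.57)/(4.108/√19) = -2.21
df = n − 1 = 18
Two-sided p-value ≈ 0.0405
Since p ≈ 0.0405 < α = 0.1, reject H0; the evidence is statistically significant.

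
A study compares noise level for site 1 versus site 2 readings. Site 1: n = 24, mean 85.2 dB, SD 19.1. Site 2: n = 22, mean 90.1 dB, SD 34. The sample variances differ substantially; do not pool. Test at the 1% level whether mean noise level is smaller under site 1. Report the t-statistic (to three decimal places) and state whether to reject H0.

Let group 1 = site 1, group 2 = site 2. H0: μ_1 = μ_2; H1: μ_1 < μ_2 (Welch's two-sample t-test, left-tailed).
t = (x̄_1 − x̄_2)/√(s_1²/n_1 + s_2²/n_2) = (85.2 − 90.1)/√(19.1²/24 + 34²/22) = -0.595
Welch–Satterthwaite df ≈ 32.43
p-value = P(T ≤ -0.595) ≈ 0.278
Since p ≈ 0.278 > α = 0.01, fail to reject H0; the evidence is not statistically significant.

t = -0.595; fail to reject H0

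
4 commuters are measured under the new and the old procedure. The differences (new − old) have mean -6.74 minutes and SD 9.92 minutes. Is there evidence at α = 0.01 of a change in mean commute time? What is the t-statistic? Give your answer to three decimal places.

-1.359

H0: μ_d = 0; H1: μ_d ≠ 0 (paired t-test on the differences, two-sided).
t = d̄/(s_d/√n) = -6.74/(9.92/√4) = -1.359
df = n − 1 = 3
Two-sided p-value ≈ 0.2673
Since p ≈ 0.2673 > α = 0.01, fail to reject H0; the evidence is not statistically significant.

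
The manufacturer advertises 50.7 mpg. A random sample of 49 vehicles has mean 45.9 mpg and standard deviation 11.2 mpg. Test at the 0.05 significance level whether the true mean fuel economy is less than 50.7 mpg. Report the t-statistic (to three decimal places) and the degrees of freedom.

t = -3.000, df = 48

H0: μ = 50.7; H1: μ < 50.7 (one-sample t-test, left-tailed).
t = (x̄ − μ₀)/(s/√n) = (45.9 − 50.7)/(11.2/√49) = -3.000
df = n − 1 = 48
p-value = P(T ≤ -3.000) ≈ 0.0021
Since p ≈ 0.0021 < α = 0.05, reject H0; the data support H1.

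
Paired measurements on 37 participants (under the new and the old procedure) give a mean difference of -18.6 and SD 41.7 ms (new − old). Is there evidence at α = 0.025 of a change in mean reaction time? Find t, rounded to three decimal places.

H0: μ_d = 0; H1: μ_d ≠ 0 (paired t-test on the differences, two-sided).
t = d̄/(s_d/√n) = -18.6/(41.7/√37) = -2.713
df = n − 1 = 36
Two-sided p-value ≈ 0.0102
Since p ≈ 0.0102 < α = 0.025, reject H0; the data support H1.

-2.713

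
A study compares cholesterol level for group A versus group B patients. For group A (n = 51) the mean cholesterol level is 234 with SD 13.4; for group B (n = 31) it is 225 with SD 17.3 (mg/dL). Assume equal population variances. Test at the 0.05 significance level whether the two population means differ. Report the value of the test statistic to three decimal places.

Let group 1 = group A, group 2 = group B. H0: μ_1 = μ_2; H1: μ_1 ≠ μ_2 (two-sample pooled-variance t-test, two-sided).
s_p² = [(51−1)·13.4² + (31−1)·17.3²]/(51+31−2) = 224.459
t = (234 − 225)/√[224.459·(1/51 + 1/31)] = 2.638
df = n₁ + n₂ − 2 = 80
Two-sided p-value ≈ 0.0100
Since p ≈ 0.0100 < α = 0.05, reject H0; the data support H1.

2.638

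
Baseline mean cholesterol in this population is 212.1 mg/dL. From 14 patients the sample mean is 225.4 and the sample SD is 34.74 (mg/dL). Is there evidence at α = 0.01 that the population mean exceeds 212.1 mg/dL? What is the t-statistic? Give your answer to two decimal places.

1.43

H0: μ = 212.1; H1: μ > 212.1 (one-sample t-test, right-tailed).
t = (x̄ − μ₀)/(s/√n) = (225.4 − 212.1)/(34.74/√14) = 1.43
df = n − 1 = 13
p-value = P(T ≥ 1.43) ≈ 0.0878
Since p ≈ 0.0878 > α = 0.01, fail to reject H0; the data do not provide sufficient evidence against H0.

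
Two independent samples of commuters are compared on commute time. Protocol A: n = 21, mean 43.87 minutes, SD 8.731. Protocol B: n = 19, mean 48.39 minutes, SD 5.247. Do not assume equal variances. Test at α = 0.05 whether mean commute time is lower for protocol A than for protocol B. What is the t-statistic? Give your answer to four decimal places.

Let group 1 = protocol A, group 2 = protocol B. H0: μ_1 = μ_2; H1: μ_1 < μ_2 (Welch's two-sample t-test, left-tailed).
t = (x̄_1 − x̄_2)/√(s_1²/n_1 + s_2²/n_2) = (43.87 − 48.39)/√(8.731²/21 + 5.247²/19) = -2.0056
Welch–Satterthwaite df ≈ 33.26
p-value = P(T ≤ -2.0056) ≈ 0.0265
Since p ≈ 0.0265 < α = 0.05, reject H0; the evidence is statistically significant.

-2.0056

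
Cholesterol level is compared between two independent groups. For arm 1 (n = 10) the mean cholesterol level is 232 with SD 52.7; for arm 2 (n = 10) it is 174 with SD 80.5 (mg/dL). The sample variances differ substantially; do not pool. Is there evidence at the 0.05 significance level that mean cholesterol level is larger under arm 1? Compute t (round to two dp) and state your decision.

t = 1.91; reject H0

Let group 1 = arm 1, group 2 = arm 2. H0: μ_1 = μ_2; H1: μ_1 > μ_2 (Welch's two-sample t-test, right-tailed).
t = (x̄_1 − x̄_2)/√(s_1²/n_1 + s_2²/n_2) = (232 − 174)/√(52.7²/10 + 80.5²/10) = 1.91
Welch–Satterthwaite df ≈ 15.52
p-value = P(T ≥ 1.91) ≈ 0.038
Since p ≈ 0.038 < α = 0.05, reject H0; the data support H1.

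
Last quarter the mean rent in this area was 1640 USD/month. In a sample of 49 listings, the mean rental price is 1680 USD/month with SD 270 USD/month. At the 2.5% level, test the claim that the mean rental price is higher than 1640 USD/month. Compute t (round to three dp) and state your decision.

H0: μ = 1640; H1: μ > 1640 (one-sample t-test, right-tailed).
t = (x̄ − μ₀)/(s/√n) = (1680 − 1640)/(270/√49) = 1.037
df = n − 1 = 48
p-value = P(T ≥ 1.037) ≈ 0.152
Since p ≈ 0.152 > α = 0.025, fail to reject H0; the data do not provide sufficient evidence against H0.

t = 1.037; fail to reject H0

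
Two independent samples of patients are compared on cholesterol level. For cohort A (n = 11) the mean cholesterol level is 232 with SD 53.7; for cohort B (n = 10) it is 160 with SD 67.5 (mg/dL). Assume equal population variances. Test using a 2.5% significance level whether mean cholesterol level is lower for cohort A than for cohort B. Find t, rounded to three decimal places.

2.718

Let group 1 = cohort A, group 2 = cohort B. H0: μ_1 = μ_2; H1: μ_1 < μ_2 (two-sample pooled-variance t-test, left-tailed).
s_p² = [(11−1)·53.7² + (10−1)·67.5²]/(11+10−2) = 3675.96
t = (232 − 160)/√[3675.96·(1/11 + 1/10)] = 2.718
df = n₁ + n₂ − 2 = 19
p-value = P(T ≤ 2.718) ≈ 0.993
Since p ≈ 0.993 > α = 0.025, fail to reject H0; the evidence is not statistically significant.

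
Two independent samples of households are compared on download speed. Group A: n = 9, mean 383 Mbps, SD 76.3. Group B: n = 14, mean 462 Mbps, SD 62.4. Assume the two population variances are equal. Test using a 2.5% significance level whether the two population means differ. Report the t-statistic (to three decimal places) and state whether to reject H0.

t = -2.718; reject H0

Let group 1 = group A, group 2 = group B. H0: μ_1 = μ_2; H1: μ_1 ≠ μ_2 (two-sample pooled-variance t-test, two-sided).
s_p² = [(9−1)·76.3² + (14−1)·62.4²]/(9+14−2) = 4628.21
t = (383 − 462)/√[4628.21·(1/9 + 1/14)] = -2.718
df = n₁ + n₂ − 2 = 21
Two-sided p-value ≈ 0.0129
Since p ≈ 0.0129 < α = 0.025, reject H0; the evidence is statistically significant.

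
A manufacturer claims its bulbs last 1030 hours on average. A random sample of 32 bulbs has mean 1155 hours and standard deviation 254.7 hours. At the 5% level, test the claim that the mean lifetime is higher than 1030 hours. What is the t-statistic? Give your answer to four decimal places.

2.7762

H0: μ = 1030; H1: μ > 1030 (one-sample t-test, right-tailed).
t = (x̄ − μ₀)/(s/√n) = (1155 − 1030)/(254.7/√32) = 2.7762
df = n − 1 = 31
p-value = P(T ≥ 2.7762) ≈ 0.0046
Since p ≈ 0.0046 < α = 0.05, reject H0; the data support H1.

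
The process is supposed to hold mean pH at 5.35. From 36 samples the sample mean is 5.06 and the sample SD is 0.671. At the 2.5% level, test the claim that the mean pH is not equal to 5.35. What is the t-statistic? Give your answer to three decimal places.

H0: μ = 5.35; H1: μ ≠ 5.35 (one-sample t-test, two-sided).
t = (x̄ − μ₀)/(s/√n) = (5.06 − 5.35)/(0.671/√36) = -2.593
df = n − 1 = 35
Two-sided p-value ≈ 0.0138
Since p ≈ 0.0138 < α = 0.025, reject H0; the evidence is statistically significant.

-2.593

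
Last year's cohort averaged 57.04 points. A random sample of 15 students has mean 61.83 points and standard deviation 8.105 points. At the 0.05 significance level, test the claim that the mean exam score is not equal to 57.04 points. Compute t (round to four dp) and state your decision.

H0: μ = 57.04; H1: μ ≠ 57.04 (one-sample t-test, two-sided).
t = (x̄ − μ₀)/(s/√n) = (61.83 − 57.04)/(8.105/√15) = 2.2889
df = n − 1 = 14
Two-sided p-value ≈ 0.0381
Since p ≈ 0.0381 < α = 0.05, reject H0; the data support H1.

t = 2.2889; reject H0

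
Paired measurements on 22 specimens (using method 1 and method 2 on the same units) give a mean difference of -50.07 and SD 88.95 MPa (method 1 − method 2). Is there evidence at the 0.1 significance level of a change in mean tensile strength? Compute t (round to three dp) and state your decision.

t = -2.640; reject H0

H0: μ_d = 0; H1: μ_d ≠ 0 (paired t-test on the differences, two-sided).
t = d̄/(s_d/√n) = -50.07/(88.95/√22) = -2.640
df = n − 1 = 21
Two-sided p-value ≈ 0.0153
Since p ≈ 0.0153 < α = 0.1, reject H0; the data support H1.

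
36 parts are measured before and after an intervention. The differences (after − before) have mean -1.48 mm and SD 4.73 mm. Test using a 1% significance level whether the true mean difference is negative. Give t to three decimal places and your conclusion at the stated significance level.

H0: μ_d = 0; H1: μ_d < 0 (paired t-test on the differences, left-tailed).
t = d̄/(s_d/√n) = -1.48/(4.73/√36) = -1.877
df = n − 1 = 35
p-value = P(T ≤ -1.877) ≈ 0.034
Since p ≈ 0.034 > α = 0.01, fail to reject H0; the evidence is not statistically significant.

t = -1.877; fail to reject H0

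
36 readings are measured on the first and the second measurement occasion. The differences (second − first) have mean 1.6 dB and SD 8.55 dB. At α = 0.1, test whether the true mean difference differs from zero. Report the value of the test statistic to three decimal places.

H0: μ_d = 0; H1: μ_d ≠ 0 (paired t-test on the differences, two-sided).
t = d̄/(s_d/√n) = 1.6/(8.55/√36) = 1.123
df = n − 1 = 35
Two-sided p-value ≈ 0.2692
Since p ≈ 0.2692 > α = 0.1, fail to reject H0; the evidence is not statistically significant.

1.123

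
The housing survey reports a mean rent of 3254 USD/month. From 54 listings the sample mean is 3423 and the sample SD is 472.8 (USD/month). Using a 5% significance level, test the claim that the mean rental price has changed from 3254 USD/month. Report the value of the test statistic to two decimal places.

H0: μ = 3254; H1: μ ≠ 3254 (one-sample t-test, two-sided).
t = (x̄ − μ₀)/(s/√n) = (3423 − 3254)/(472.8/√54) = 2.63
df = n − 1 = 53
Two-sided p-value ≈ 0.011
Since p ≈ 0.011 < α = 0.05, reject H0; the data support H1.

2.63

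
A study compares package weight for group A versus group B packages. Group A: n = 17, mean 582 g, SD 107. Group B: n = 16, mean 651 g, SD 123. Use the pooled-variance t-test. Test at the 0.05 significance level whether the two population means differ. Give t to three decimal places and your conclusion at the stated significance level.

t = -1.722; fail to reject H0

Let group 1 = group A, group 2 = group B. H0: μ_1 = μ_2; H1: μ_1 ≠ μ_2 (two-sample pooled-variance t-test, two-sided).
s_p² = [(17−1)·107² + (16−1)·123²]/(17+16−2) = 13229.6
t = (582 − 651)/√[13229.6·(1/17 + 1/16)] = -1.722
df = n₁ + n₂ − 2 = 31
Two-sided p-value ≈ 0.0950
Since p ≈ 0.0950 > α = 0.05, fail to reject H0; the evidence is not statistically significant.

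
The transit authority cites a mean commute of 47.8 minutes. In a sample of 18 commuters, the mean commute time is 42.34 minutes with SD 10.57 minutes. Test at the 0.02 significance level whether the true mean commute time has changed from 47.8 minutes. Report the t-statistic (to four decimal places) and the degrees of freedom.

H0: μ = 47.8; H1: μ ≠ 47.8 (one-sample t-test, two-sided).
t = (x̄ − μ₀)/(s/√n) = (42.34 − 47.8)/(10.57/√18) = -2.1916
df = n − 1 = 17
Two-sided p-value ≈ 0.0426
Since p ≈ 0.0426 > α = 0.02, fail to reject H0; the data do not provide sufficient evidence against H0.

t = -2.1916, df = 17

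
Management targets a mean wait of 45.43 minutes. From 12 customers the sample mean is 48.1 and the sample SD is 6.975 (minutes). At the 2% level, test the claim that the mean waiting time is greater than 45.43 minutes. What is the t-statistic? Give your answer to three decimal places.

1.326

H0: μ = 45.43; H1: μ > 45.43 (one-sample t-test, right-tailed).
t = (x̄ − μ₀)/(s/√n) = (48.1 − 45.43)/(6.975/√12) = 1.326
df = n − 1 = 11
p-value = P(T ≥ 1.326) ≈ 0.1059
Since p ≈ 0.1059 > α = 0.02, fail to reject H0; the data do not provide sufficient evidence against H0.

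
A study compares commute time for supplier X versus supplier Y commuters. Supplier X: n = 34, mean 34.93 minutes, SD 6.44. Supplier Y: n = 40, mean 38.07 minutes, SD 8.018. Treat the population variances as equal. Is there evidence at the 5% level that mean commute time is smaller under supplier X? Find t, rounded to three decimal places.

-1.835

Let group 1 = supplier X, group 2 = supplier Y. H0: μ_1 = μ_2; H1: μ_1 < μ_2 (two-sample pooled-variance t-test, left-tailed).
s_p² = [(34−1)·6.44² + (40−1)·8.018²]/(34+40−2) = 53.8316
t = (34.93 − 38.07)/√[53.8316·(1/34 + 1/40)] = -1.835
df = n₁ + n₂ − 2 = 72
p-value = P(T ≤ -1.835) ≈ 0.0353
Since p ≈ 0.0353 < α = 0.05, reject H0; the evidence is statistically significant.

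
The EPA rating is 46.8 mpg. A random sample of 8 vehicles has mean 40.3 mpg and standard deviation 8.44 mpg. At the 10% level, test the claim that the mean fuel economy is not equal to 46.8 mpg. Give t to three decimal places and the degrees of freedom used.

t = -2.178, df = 7

H0: μ = 46.8; H1: μ ≠ 46.8 (one-sample t-test, two-sided).
t = (x̄ − μ₀)/(s/√n) = (40.3 − 46.8)/(8.44/√8) = -2.178
df = n − 1 = 7
Two-sided p-value ≈ 0.0658
Since p ≈ 0.0658 < α = 0.1, reject H0; the evidence is statistically significant.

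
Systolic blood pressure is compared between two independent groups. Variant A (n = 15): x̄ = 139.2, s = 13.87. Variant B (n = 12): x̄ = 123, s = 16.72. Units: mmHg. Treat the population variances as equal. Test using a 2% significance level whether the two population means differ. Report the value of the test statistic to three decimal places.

Let group 1 = variant A, group 2 = variant B. H0: μ_1 = μ_2; H1: μ_1 ≠ μ_2 (two-sample pooled-variance t-test, two-sided).
s_p² = [(15−1)·13.87² + (12−1)·16.72²]/(15+12−2) = 230.737
t = (139.2 − 123)/√[230.737·(1/15 + 1/12)] = 2.754
df = n₁ + n₂ − 2 = 25
Two-sided p-value ≈ 0.0108
Since p ≈ 0.0108 < α = 0.02, reject H0; the evidence is statistically significant.

2.754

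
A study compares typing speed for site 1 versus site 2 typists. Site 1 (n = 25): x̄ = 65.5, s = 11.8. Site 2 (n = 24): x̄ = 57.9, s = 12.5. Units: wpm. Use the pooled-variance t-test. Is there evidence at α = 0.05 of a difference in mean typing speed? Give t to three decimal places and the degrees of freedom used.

t = 2.189, df = 47

Let group 1 = site 1, group 2 = site 2. H0: μ_1 = μ_2; H1: μ_1 ≠ μ_2 (two-sample pooled-variance t-test, two-sided).
s_p² = [(25−1)·11.8² + (24−1)·12.5²]/(25+24−2) = 147.564
t = (65.5 − 57.9)/√[147.564·(1/25 + 1/24)] = 2.189
df = n₁ + n₂ − 2 = 47
Two-sided p-value ≈ 0.0336
Since p ≈ 0.0336 < α = 0.05, reject H0; the evidence is statistically significant.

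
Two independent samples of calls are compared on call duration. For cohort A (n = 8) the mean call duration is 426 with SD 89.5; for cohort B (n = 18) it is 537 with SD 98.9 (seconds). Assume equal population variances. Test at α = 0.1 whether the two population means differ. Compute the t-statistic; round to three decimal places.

-2.714

Let group 1 = cohort A, group 2 = cohort B. H0: μ_1 = μ_2; H1: μ_1 ≠ μ_2 (two-sample pooled-variance t-test, two-sided).
s_p² = [(8−1)·89.5² + (18−1)·98.9²]/(8+18−2) = 9264.68
t = (426 − 537)/√[9264.68·(1/8 + 1/18)] = -2.714
df = n₁ + n₂ − 2 = 24
Two-sided p-value ≈ 0.012
Since p ≈ 0.012 < α = 0.1, reject H0; the data support H1.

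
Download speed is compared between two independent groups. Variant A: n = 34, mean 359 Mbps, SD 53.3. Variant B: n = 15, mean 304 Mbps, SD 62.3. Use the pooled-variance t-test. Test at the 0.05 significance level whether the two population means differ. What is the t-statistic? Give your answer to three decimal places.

Let group 1 = variant A, group 2 = variant B. H0: μ_1 = μ_2; H1: μ_1 ≠ μ_2 (two-sample pooled-variance t-test, two-sided).
s_p² = [(34−1)·53.3² + (15−1)·62.3²]/(34+15−2) = 3150.8
t = (359 − 304)/√[3150.8·(1/34 + 1/15)] = 3.161
df = n₁ + n₂ − 2 = 47
Two-sided p-value ≈ 0.003
Since p ≈ 0.003 < α = 0.05, reject H0; the data support H1.

3.161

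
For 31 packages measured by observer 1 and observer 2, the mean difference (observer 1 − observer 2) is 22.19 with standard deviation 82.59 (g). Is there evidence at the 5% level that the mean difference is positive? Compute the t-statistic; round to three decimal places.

H0: μ_d = 0; H1: μ_d > 0 (paired t-test on the differences, right-tailed).
t = d̄/(s_d/√n) = 22.19/(82.59/√31) = 1.496
df = n − 1 = 30
p-value = P(T ≥ 1.496) ≈ 0.073
Since p ≈ 0.073 > α = 0.05, fail to reject H0; the evidence is not statistically significant.

1.496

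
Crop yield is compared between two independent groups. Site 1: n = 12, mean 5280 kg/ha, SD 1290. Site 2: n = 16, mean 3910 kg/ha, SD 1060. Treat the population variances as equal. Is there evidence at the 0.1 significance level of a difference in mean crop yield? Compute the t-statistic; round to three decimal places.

Let group 1 = site 1, group 2 = site 2. H0: μ_1 = μ_2; H1: μ_1 ≠ μ_2 (two-sample pooled-variance t-test, two-sided).
s_p² = [(12−1)·1290² + (16−1)·1060²]/(12+16−2) = 1352270
t = (5280 − 3910)/√[1352270·(1/12 + 1/16)] = 3.085
df = n₁ + n₂ − 2 = 26
Two-sided p-value ≈ 0.005
Since p ≈ 0.005 < α = 0.1, reject H0; the evidence is statistically significant.

3.085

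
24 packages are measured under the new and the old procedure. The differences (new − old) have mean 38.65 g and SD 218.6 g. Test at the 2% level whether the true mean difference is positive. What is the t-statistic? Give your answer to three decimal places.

0.866

H0: μ_d = 0; H1: μ_d > 0 (paired t-test on the differences, right-tailed).
t = d̄/(s_d/√n) = 38.65/(218.6/√24) = 0.866
df = n − 1 = 23
p-value = P(T ≥ 0.866) ≈ 0.1977
Since p ≈ 0.1977 > α = 0.02, fail to reject H0; the evidence is not statistically significant.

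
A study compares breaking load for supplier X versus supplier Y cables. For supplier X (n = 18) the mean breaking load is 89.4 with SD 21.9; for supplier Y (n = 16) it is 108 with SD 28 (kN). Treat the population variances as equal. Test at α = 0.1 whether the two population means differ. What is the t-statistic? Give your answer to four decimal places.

Let group 1 = supplier X, group 2 = supplier Y. H0: μ_1 = μ_2; H1: μ_1 ≠ μ_2 (two-sample pooled-variance t-test, two-sided).
s_p² = [(18−1)·21.9² + (16−1)·28²]/(18+16−2) = 622.293
t = (89.4 − 108)/√[622.293·(1/18 + 1/16)] = -2.1701
df = n₁ + n₂ − 2 = 32
Two-sided p-value ≈ 0.038
Since p ≈ 0.038 < α = 0.1, reject H0; the data support H1.

-2.1701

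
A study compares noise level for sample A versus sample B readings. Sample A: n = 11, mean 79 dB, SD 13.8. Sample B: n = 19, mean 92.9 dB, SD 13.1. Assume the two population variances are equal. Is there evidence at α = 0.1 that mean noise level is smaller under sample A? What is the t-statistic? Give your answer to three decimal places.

Let group 1 = sample A, group 2 = sample B. H0: μ_1 = μ_2; H1: μ_1 < μ_2 (two-sample pooled-variance t-test, left-tailed).
s_p² = [(11−1)·13.8² + (19−1)·13.1²]/(11+19−2) = 178.335
t = (79 − 92.9)/√[178.335·(1/11 + 1/19)] = -2.747
df = n₁ + n₂ − 2 = 28
p-value = P(T ≤ -2.747) ≈ 0.0052
Since p ≈ 0.0052 < α = 0.1, reject H0; the data support H1.

-2.747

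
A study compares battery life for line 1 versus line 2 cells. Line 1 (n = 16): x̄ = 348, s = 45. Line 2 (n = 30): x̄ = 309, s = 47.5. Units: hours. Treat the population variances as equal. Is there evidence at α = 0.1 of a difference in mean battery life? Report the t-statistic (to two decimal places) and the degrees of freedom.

t = 2.70, df = 44

Let group 1 = line 1, group 2 = line 2. H0: μ_1 = μ_2; H1: μ_1 ≠ μ_2 (two-sample pooled-variance t-test, two-sided).
s_p² = [(16−1)·45² + (30−1)·47.5²]/(16+30−2) = 2177.41
t = (348 − 309)/√[2177.41·(1/16 + 1/30)] = 2.70
df = n₁ + n₂ − 2 = 44
Two-sided p-value ≈ 0.0098
Since p ≈ 0.0098 < α = 0.1, reject H0; the evidence is statistically significant.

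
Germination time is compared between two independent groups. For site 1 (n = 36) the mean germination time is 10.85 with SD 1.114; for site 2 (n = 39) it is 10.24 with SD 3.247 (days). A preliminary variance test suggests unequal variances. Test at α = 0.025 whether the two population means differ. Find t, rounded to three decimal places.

1.105

Let group 1 = site 1, group 2 = site 2. H0: μ_1 = μ_2; H1: μ_1 ≠ μ_2 (Welch's two-sample t-test, two-sided).
t = (x̄_1 − x̄_2)/√(s_1²/n_1 + s_2²/n_2) = (10.85 − 10.24)/√(1.114²/36 + 3.247²/39) = 1.105
Welch–Satterthwaite df ≈ 47.47
Two-sided p-value ≈ 0.2748
Since p ≈ 0.2748 > α = 0.025, fail to reject H0; the data do not provide sufficient evidence against H0.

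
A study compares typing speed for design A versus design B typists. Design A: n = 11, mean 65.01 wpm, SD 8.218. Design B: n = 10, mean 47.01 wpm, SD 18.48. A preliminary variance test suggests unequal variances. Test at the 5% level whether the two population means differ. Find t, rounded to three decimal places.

Let group 1 = design A, group 2 = design B. H0: μ_1 = μ_2; H1: μ_1 ≠ μ_2 (Welch's two-sample t-test, two-sided).
t = (x̄_1 − x̄_2)/√(s_1²/n_1 + s_2²/n_2) = (65.01 − 47.01)/√(8.218²/11 + 18.48²/10) = 2.836
Welch–Satterthwaite df ≈ 12.17
Two-sided p-value ≈ 0.0148
Since p ≈ 0.0148 < α = 0.05, reject H0; the data support H1.

2.836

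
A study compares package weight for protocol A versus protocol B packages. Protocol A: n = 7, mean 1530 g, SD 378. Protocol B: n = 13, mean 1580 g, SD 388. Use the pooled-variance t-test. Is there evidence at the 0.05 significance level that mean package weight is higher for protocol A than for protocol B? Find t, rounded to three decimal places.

-0.277

Let group 1 = protocol A, group 2 = protocol B. H0: μ_1 = μ_2; H1: μ_1 > μ_2 (two-sample pooled-variance t-test, right-tailed).
s_p² = [(7−1)·378² + (13−1)·388²]/(7+13−2) = 147991
t = (1530 − 1580)/√[147991·(1/7 + 1/13)] = -0.277
df = n₁ + n₂ − 2 = 18
p-value = P(T ≥ -0.277) ≈ 0.6076
Since p ≈ 0.6076 > α = 0.05, fail to reject H0; the data do not provide sufficient evidence against H0.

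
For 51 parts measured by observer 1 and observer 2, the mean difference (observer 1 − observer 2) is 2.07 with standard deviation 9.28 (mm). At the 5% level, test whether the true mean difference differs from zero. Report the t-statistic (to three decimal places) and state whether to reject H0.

H0: μ_d = 0; H1: μ_d ≠ 0 (paired t-test on the differences, two-sided).
t = d̄/(s_d/√n) = 2.07/(9.28/√51) = 1.593
df = n − 1 = 50
Two-sided p-value ≈ 0.117
Since p ≈ 0.117 > α = 0.05, fail to reject H0; the evidence is not statistically significant.

t = 1.593; fail to reject H0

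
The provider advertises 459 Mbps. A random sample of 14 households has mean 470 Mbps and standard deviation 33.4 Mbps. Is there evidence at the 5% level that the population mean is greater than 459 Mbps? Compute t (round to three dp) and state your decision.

t = 1.232; fail to reject H0

H0: μ = 459; H1: μ > 459 (one-sample t-test, right-tailed).
t = (x̄ − μ₀)/(s/√n) = (470 − 459)/(33.4/√14) = 1.232
df = n − 1 = 13
p-value = P(T ≥ 1.232) ≈ 0.120
Since p ≈ 0.120 > α = 0.05, fail to reject H0; the evidence is not statistically significant.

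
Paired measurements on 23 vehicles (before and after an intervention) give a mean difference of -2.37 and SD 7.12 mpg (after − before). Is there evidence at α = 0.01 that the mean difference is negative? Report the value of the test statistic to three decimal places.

H0: μ_d = 0; H1: μ_d < 0 (paired t-test on the differences, left-tailed).
t = d̄/(s_d/√n) = -2.37/(7.12/√23) = -1.596
df = n − 1 = 22
p-value = P(T ≤ -1.596) ≈ 0.0623
Since p ≈ 0.0623 > α = 0.01, fail to reject H0; the data do not provide sufficient evidence against H0.

-1.596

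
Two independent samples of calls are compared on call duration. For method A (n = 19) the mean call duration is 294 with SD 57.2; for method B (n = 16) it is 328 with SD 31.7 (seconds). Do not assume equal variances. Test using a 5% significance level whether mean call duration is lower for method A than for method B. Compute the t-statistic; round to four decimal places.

-2.2179

Let group 1 = method A, group 2 = method B. H0: μ_1 = μ_2; H1: μ_1 < μ_2 (Welch's two-sample t-test, left-tailed).
t = (x̄_1 − x̄_2)/√(s_1²/n_1 + s_2²/n_2) = (294 − 328)/√(57.2²/19 + 31.7²/16) = -2.2179
Welch–Satterthwaite df ≈ 28.91
p-value = P(T ≤ -2.2179) ≈ 0.0173
Since p ≈ 0.0173 < α = 0.05, reject H0; the data support H1.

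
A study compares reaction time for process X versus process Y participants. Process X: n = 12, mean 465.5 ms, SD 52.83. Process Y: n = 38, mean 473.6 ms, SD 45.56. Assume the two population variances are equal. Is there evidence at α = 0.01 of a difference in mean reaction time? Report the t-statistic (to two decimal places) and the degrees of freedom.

t = -0.52, df = 48

Let group 1 = process X, group 2 = process Y. H0: μ_1 = μ_2; H1: μ_1 ≠ μ_2 (two-sample pooled-variance t-test, two-sided).
s_p² = [(12−1)·52.83² + (38−1)·45.56²]/(12+38−2) = 2239.64
t = (465.5 − 473.6)/√[2239.64·(1/12 + 1/38)] = -0.52
df = n₁ + n₂ − 2 = 48
Two-sided p-value ≈ 0.608
Since p ≈ 0.608 > α = 0.01, fail to reject H0; the data do not provide sufficient evidence against H0.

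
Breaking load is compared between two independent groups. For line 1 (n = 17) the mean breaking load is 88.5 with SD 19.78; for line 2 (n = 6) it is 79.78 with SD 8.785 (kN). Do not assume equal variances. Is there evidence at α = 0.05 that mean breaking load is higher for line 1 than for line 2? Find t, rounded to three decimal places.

Let group 1 = line 1, group 2 = line 2. H0: μ_1 = μ_2; H1: μ_1 > μ_2 (Welch's two-sample t-test, right-tailed).
t = (x̄_1 − x̄_2)/√(s_1²/n_1 + s_2²/n_2) = (88.5 − 79.78)/√(19.78²/17 + 8.785²/6) = 1.456
Welch–Satterthwaite df ≈ 19.45
p-value = P(T ≥ 1.456) ≈ 0.0807
Since p ≈ 0.0807 > α = 0.05, fail to reject H0; the evidence is not statistically significant.

1.456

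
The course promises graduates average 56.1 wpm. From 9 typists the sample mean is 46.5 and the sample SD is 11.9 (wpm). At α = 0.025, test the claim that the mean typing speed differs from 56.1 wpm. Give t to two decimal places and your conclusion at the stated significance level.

t = -2.42; fail to reject H0

H0: μ = 56.1; H1: μ ≠ 56.1 (one-sample t-test, two-sided).
t = (x̄ − μ₀)/(s/√n) = (46.5 − 56.1)/(11.9/√9) = -2.42
df = n − 1 = 8
Two-sided p-value ≈ 0.0418
Since p ≈ 0.0418 > α = 0.025, fail to reject H0; the evidence is not statistically significant.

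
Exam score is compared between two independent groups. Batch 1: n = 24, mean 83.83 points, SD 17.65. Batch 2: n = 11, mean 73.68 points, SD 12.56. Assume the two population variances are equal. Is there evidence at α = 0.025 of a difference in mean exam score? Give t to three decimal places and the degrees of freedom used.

Let group 1 = batch 1, group 2 = batch 2. H0: μ_1 = μ_2; H1: μ_1 ≠ μ_2 (two-sample pooled-variance t-test, two-sided).
s_p² = [(24−1)·17.65² + (11−1)·12.56²]/(24+11−2) = 264.926
t = (83.83 − 73.68)/√[264.926·(1/24 + 1/11)] = 1.713
df = n₁ + n₂ − 2 = 33
Two-sided p-value ≈ 0.096
Since p ≈ 0.096 > α = 0.025, fail to reject H0; the data do not provide sufficient evidence against H0.

t = 1.713, df = 33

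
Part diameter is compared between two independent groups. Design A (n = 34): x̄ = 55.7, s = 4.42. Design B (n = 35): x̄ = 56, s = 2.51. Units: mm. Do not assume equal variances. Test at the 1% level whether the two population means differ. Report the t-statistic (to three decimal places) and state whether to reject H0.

t = -0.345; fail to reject H0

Let group 1 = design A, group 2 = design B. H0: μ_1 = μ_2; H1: μ_1 ≠ μ_2 (Welch's two-sample t-test, two-sided).
t = (x̄_1 − x̄_2)/√(s_1²/n_1 + s_2²/n_2) = (55.7 − 56)/√(4.42²/34 + 2.51²/35) = -0.345
Welch–Satterthwaite df ≈ 51.96
Two-sided p-value ≈ 0.7312
Since p ≈ 0.7312 > α = 0.01, fail to reject H0; the data do not provide sufficient evidence against H0.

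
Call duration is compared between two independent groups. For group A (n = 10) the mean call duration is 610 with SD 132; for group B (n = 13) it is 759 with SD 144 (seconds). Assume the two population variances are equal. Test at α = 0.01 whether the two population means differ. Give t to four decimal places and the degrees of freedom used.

t = -2.5488, df = 21

Let group 1 = group A, group 2 = group B. H0: μ_1 = μ_2; H1: μ_1 ≠ μ_2 (two-sample pooled-variance t-test, two-sided).
s_p² = [(10−1)·132² + (13−1)·144²]/(10+13−2) = 19316.6
t = (610 − 759)/√[19316.6·(1/10 + 1/13)] = -2.5488
df = n₁ + n₂ − 2 = 21
Two-sided p-value ≈ 0.0187
Since p ≈ 0.0187 > α = 0.01, fail to reject H0; the data do not provide sufficient evidence against H0.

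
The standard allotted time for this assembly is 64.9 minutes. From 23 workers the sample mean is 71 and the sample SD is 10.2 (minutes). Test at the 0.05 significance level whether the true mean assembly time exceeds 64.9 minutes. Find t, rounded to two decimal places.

2.87

H0: μ = 64.9; H1: μ > 64.9 (one-sample t-test, right-tailed).
t = (x̄ − μ₀)/(s/√n) = (71 − 64.9)/(10.2/√23) = 2.87
df = n − 1 = 22
p-value = P(T ≥ 2.87) ≈ 0.0045
Since p ≈ 0.0045 < α = 0.05, reject H0; the evidence is statistically significant.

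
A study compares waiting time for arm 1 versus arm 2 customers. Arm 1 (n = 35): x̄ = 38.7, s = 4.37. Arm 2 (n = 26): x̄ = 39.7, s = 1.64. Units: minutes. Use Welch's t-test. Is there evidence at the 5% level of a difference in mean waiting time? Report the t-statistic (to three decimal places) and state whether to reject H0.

Let group 1 = arm 1, group 2 = arm 2. H0: μ_1 = μ_2; H1: μ_1 ≠ μ_2 (Welch's two-sample t-test, two-sided).
t = (x̄_1 − x̄_2)/√(s_1²/n_1 + s_2²/n_2) = (38.7 − 39.7)/√(4.37²/35 + 1.64²/26) = -1.241
Welch–Satterthwaite df ≈ 45.87
Two-sided p-value ≈ 0.221
Since p ≈ 0.221 > α = 0.05, fail to reject H0; the data do not provide sufficient evidence against H0.

t = -1.241; fail to reject H0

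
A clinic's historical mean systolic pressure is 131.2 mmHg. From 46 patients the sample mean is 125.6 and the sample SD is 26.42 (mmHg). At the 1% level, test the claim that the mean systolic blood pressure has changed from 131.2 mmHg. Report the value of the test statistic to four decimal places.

-1.4376

H0: μ = 131.2; H1: μ ≠ 131.2 (one-sample t-test, two-sided).
t = (x̄ − μ₀)/(s/√n) = (125.6 − 131.2)/(26.42/√46) = -1.4376
df = n − 1 = 45
Two-sided p-value ≈ 0.157
Since p ≈ 0.157 > α = 0.01, fail to reject H0; the evidence is not statistically significant.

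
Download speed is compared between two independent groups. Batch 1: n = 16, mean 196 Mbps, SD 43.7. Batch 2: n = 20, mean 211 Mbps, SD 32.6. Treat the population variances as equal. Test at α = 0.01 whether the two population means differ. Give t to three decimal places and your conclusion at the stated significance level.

Let group 1 = batch 1, group 2 = batch 2. H0: μ_1 = μ_2; H1: μ_1 ≠ μ_2 (two-sample pooled-variance t-test, two-sided).
s_p² = [(16−1)·43.7² + (20−1)·32.6²]/(16+20−2) = 1436.41
t = (196 − 211)/√[1436.41·(1/16 + 1/20)] = -1.180
df = n₁ + n₂ − 2 = 34
Two-sided p-value ≈ 0.2462
Since p ≈ 0.2462 > α = 0.01, fail to reject H0; the evidence is not statistically significant.

t = -1.180; fail to reject H0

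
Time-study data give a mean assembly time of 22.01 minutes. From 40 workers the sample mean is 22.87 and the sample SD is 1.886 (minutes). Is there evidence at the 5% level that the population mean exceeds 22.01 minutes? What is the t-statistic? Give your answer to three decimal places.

2.884

H0: μ = 22.01; H1: μ > 22.01 (one-sample t-test, right-tailed).
t = (x̄ − μ₀)/(s/√n) = (22.87 − 22.01)/(1.886/√40) = 2.884
df = n − 1 = 39
p-value = P(T ≥ 2.884) ≈ 0.0032
Since p ≈ 0.0032 < α = 0.05, reject H0; the evidence is statistically significant.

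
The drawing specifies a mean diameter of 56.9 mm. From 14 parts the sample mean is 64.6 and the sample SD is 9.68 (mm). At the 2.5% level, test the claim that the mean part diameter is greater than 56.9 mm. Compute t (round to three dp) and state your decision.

H0: μ = 56.9; H1: μ > 56.9 (one-sample t-test, right-tailed).
t = (x̄ − μ₀)/(s/√n) = (64.6 − 56.9)/(9.68/√14) = 2.976
df = n − 1 = 13
p-value = P(T ≥ 2.976) ≈ 0.0054
Since p ≈ 0.0054 < α = 0.025, reject H0; the evidence is statistically significant.

t = 2.976; reject H0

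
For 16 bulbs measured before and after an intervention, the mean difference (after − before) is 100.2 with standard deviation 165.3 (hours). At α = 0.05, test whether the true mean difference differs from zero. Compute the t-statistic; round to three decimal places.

2.425

H0: μ_d = 0; H1: μ_d ≠ 0 (paired t-test on the differences, two-sided).
t = d̄/(s_d/√n) = 100.2/(165.3/√16) = 2.425
df = n − 1 = 15
Two-sided p-value ≈ 0.0284
Since p ≈ 0.0284 < α = 0.05, reject H0; the data support H1.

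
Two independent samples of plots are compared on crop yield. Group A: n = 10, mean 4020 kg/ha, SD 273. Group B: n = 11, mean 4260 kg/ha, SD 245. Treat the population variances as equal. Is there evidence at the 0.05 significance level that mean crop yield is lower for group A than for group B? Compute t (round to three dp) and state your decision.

Let group 1 = group A, group 2 = group B. H0: μ_1 = μ_2; H1: μ_1 < μ_2 (two-sample pooled-variance t-test, left-tailed).
s_p² = [(10−1)·273² + (11−1)·245²]/(10+11−2) = 66895.3
t = (4020 − 4260)/√[66895.3·(1/10 + 1/11)] = -2.124
df = n₁ + n₂ − 2 = 19
p-value = P(T ≤ -2.124) ≈ 0.0235
Since p ≈ 0.0235 < α = 0.05, reject H0; the evidence is statistically significant.

t = -2.124; reject H0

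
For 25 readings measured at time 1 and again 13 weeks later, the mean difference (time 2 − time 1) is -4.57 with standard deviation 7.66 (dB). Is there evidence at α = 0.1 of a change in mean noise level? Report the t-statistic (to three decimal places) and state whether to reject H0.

H0: μ_d = 0; H1: μ_d ≠ 0 (paired t-test on the differences, two-sided).
t = d̄/(s_d/√n) = -4.57/(7.66/√25) = -2.983
df = n − 1 = 24
Two-sided p-value ≈ 0.0065
Since p ≈ 0.0065 < α = 0.1, reject H0; the evidence is statistically significant.

t = -2.983; reject H0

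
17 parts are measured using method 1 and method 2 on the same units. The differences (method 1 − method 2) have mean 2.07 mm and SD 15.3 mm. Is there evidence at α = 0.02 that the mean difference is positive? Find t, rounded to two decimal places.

0.56

H0: μ_d = 0; H1: μ_d > 0 (paired t-test on the differences, right-tailed).
t = d̄/(s_d/√n) = 2.07/(15.3/√17) = 0.56
df = n − 1 = 16
p-value = P(T ≥ 0.56) ≈ 0.292
Since p ≈ 0.292 > α = 0.02, fail to reject H0; the data do not provide sufficient evidence against H0.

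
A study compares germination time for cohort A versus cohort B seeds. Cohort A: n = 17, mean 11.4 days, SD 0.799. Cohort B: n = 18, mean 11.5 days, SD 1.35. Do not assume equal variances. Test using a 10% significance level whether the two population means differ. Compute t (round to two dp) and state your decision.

Let group 1 = cohort A, group 2 = cohort B. H0: μ_1 = μ_2; H1: μ_1 ≠ μ_2 (Welch's two-sample t-test, two-sided).
t = (x̄_1 − x̄_2)/√(s_1²/n_1 + s_2²/n_2) = (11.4 − 11.5)/√(0.799²/17 + 1.35²/18) = -0.27
Welch–Satterthwaite df ≈ 27.87
Two-sided p-value ≈ 0.7904
Since p ≈ 0.7904 > α = 0.1, fail to reject H0; the evidence is not statistically significant.

t = -0.27; fail to reject H0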